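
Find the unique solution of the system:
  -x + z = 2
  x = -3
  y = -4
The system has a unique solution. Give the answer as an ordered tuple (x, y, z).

Form the augmented matrix and row-reduce:
  [ -1  0  1  |   2 ]
  [  1  0  0  |  -3 ]
  [  0  1  0  |  -4 ]
r1 → -1·r1
r2 → r2 − r1
r2 <=> r3
r1 → r1 + r3
Reading off the last column: x = -3, y = -4, z = -1.

(-3, -4, -1)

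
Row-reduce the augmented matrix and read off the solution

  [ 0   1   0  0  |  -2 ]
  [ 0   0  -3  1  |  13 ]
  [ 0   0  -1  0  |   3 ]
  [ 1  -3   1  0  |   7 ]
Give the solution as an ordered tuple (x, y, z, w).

(4, -2, -3, 4)

R1 ↔ R4
  [ 1  -3   1  0  |   7 ]
  [ 0   0  -3  1  |  13 ]
  [ 0   0  -1  0  |   3 ]
  [ 0   1   0  0  |  -2 ]
R2 ↔ R4
  [ 1  -3   1  0  |   7 ]
  [ 0   1   0  0  |  -2 ]
  [ 0   0  -1  0  |   3 ]
  [ 0   0  -3  1  |  13 ]
R3 ← -1·R3
  [ 1  -3   1  0  |   7 ]
  [ 0   1   0  0  |  -2 ]
  [ 0   0   1  0  |  -3 ]
  [ 0   0  -3  1  |  13 ]
R4 ← R4 + 3·R3
  [ 1  -3  1  0  |   7 ]
  [ 0   1  0  0  |  -2 ]
  [ 0   0  1  0  |  -3 ]
  [ 0   0  0  1  |   4 ]
R1 ← R1 − R3
  [ 1  -3  0  0  |  10 ]
  [ 0   1  0  0  |  -2 ]
  [ 0   0  1  0  |  -3 ]
  [ 0   0  0  1  |   4 ]
R1 ← R1 + 3·R2
  [ 1  0  0  0  |   4 ]
  [ 0  1  0  0  |  -2 ]
  [ 0  0  1  0  |  -3 ]
  [ 0  0  0  1  |   4 ]
Reading off the last column: x = 4, y = -2, z = -3, w = 4.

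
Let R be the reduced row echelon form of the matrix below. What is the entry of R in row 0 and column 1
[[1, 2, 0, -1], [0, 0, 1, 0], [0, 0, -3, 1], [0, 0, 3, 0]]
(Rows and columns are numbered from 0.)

r3 := r3 + 3·r2
  [ 1  2  0  -1 ]
  [ 0  0  1   0 ]
  [ 0  0  0   1 ]
  [ 0  0  3   0 ]
r4 := r4 − 3·r2
  [ 1  2  0  -1 ]
  [ 0  0  1   0 ]
  [ 0  0  0   1 ]
  [ 0  0  0   0 ]
r1 := r1 + r3
  [ 1  2  0  0 ]
  [ 0  0  1  0 ]
  [ 0  0  0  1 ]
  [ 0  0  0  0 ]

2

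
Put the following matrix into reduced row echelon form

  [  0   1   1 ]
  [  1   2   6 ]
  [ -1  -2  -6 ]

[[1, 0, 4], [0, 1, 1], [0, 0, 0]]

ρ1 <=> ρ2
  [  1   2   6 ]
  [  0   1   1 ]
  [ -1  -2  -6 ]
ρ3 := ρ3 + ρ1
  [ 1  2  6 ]
  [ 0  1  1 ]
  [ 0  0  0 ]
ρ1 := ρ1 − 2·ρ2
  [ 1  0  4 ]
  [ 0  1  1 ]
  [ 0  0  0 ]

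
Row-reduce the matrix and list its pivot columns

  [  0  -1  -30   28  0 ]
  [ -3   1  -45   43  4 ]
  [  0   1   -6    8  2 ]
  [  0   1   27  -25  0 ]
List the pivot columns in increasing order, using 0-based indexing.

0, 1, 2, 4

ρ1 <=> ρ2
  [ -3   1  -45   43  4 ]
  [  0  -1  -30   28  0 ]
  [  0   1   -6    8  2 ]
  [  0   1   27  -25  0 ]
ρ1 → -1/3·ρ1
  [ 1  -1/3   15  -43/3  -4/3 ]
  [ 0    -1  -30     28     0 ]
  [ 0     1   -6      8     2 ]
  [ 0     1   27    -25     0 ]
ρ2 → -1·ρ2
  [ 1  -1/3  15  -43/3  -4/3 ]
  [ 0     1  30    -28     0 ]
  [ 0     1  -6      8     2 ]
  [ 0     1  27    -25     0 ]
ρ3 → ρ3 − ρ2
  [ 1  -1/3   15  -43/3  -4/3 ]
  [ 0     1   30    -28     0 ]
  [ 0     0  -36     36     2 ]
  [ 0     1   27    -25     0 ]
ρ4 → ρ4 − ρ2
  [ 1  -1/3   15  -43/3  -4/3 ]
  [ 0     1   30    -28     0 ]
  [ 0     0  -36     36     2 ]
  [ 0     0   -3      3     0 ]
ρ3 → -1/36·ρ3
  [ 1  -1/3  15  -43/3   -4/3 ]
  [ 0     1  30    -28      0 ]
  [ 0     0   1     -1  -1/18 ]
  [ 0     0  -3      3      0 ]
ρ4 → ρ4 + 3·ρ3
  [ 1  -1/3  15  -43/3   -4/3 ]
  [ 0     1  30    -28      0 ]
  [ 0     0   1     -1  -1/18 ]
  [ 0     0   0      0   -1/6 ]
ρ4 → -6·ρ4
  [ 1  -1/3  15  -43/3   -4/3 ]
  [ 0     1  30    -28      0 ]
  [ 0     0   1     -1  -1/18 ]
  [ 0     0   0      0      1 ]
ρ3 → ρ3 + 1/18·ρ4
  [ 1  -1/3  15  -43/3  -4/3 ]
  [ 0     1  30    -28     0 ]
  [ 0     0   1     -1     0 ]
  [ 0     0   0      0     1 ]
ρ1 → ρ1 + 4/3·ρ4
  [ 1  -1/3  15  -43/3  0 ]
  [ 0     1  30    -28  0 ]
  [ 0     0   1     -1  0 ]
  [ 0     0   0      0  1 ]
ρ2 → ρ2 − 30·ρ3
  [ 1  -1/3  15  -43/3  0 ]
  [ 0     1   0      2  0 ]
  [ 0     0   1     -1  0 ]
  [ 0     0   0      0  1 ]
ρ1 → ρ1 − 15·ρ3
  [ 1  -1/3  0  2/3  0 ]
  [ 0     1  0    2  0 ]
  [ 0     0  1   -1  0 ]
  [ 0     0  0    0  1 ]
ρ1 → ρ1 + 1/3·ρ2
  [ 1  0  0  4/3  0 ]
  [ 0  1  0    2  0 ]
  [ 0  0  1   -1  0 ]
  [ 0  0  0    0  1 ]
Pivot columns are the columns containing a leading 1.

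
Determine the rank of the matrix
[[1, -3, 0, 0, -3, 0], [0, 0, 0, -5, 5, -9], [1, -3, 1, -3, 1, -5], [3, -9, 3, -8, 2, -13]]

rank = 4

r3 -> r3 − r1
  [ 1  -3  0   0  -3    0 ]
  [ 0   0  0  -5   5   -9 ]
  [ 0   0  1  -3   4   -5 ]
  [ 3  -9  3  -8   2  -13 ]
r4 -> r4 − 3·r1
  [ 1  -3  0   0  -3    0 ]
  [ 0   0  0  -5   5   -9 ]
  [ 0   0  1  -3   4   -5 ]
  [ 0   0  3  -8  11  -13 ]
r2 <=> r3
  [ 1  -3  0   0  -3    0 ]
  [ 0   0  1  -3   4   -5 ]
  [ 0   0  0  -5   5   -9 ]
  [ 0   0  3  -8  11  -13 ]
r4 -> r4 − 3·r2
  [ 1  -3  0   0  -3   0 ]
  [ 0   0  1  -3   4  -5 ]
  [ 0   0  0  -5   5  -9 ]
  [ 0   0  0   1  -1   2 ]
r3 -> -1/5·r3
  [ 1  -3  0   0  -3    0 ]
  [ 0   0  1  -3   4   -5 ]
  [ 0   0  0   1  -1  9/5 ]
  [ 0   0  0   1  -1    2 ]
r4 -> r4 − r3
  [ 1  -3  0   0  -3    0 ]
  [ 0   0  1  -3   4   -5 ]
  [ 0   0  0   1  -1  9/5 ]
  [ 0   0  0   0   0  1/5 ]
r4 -> 5·r4
  [ 1  -3  0   0  -3    0 ]
  [ 0   0  1  -3   4   -5 ]
  [ 0   0  0   1  -1  9/5 ]
  [ 0   0  0   0   0    1 ]
r3 -> r3 − 9/5·r4
  [ 1  -3  0   0  -3   0 ]
  [ 0   0  1  -3   4  -5 ]
  [ 0   0  0   1  -1   0 ]
  [ 0   0  0   0   0   1 ]
r2 -> r2 + 5·r4
  [ 1  -3  0   0  -3  0 ]
  [ 0   0  1  -3   4  0 ]
  [ 0   0  0   1  -1  0 ]
  [ 0   0  0   0   0  1 ]
r2 -> r2 + 3·r3
  [ 1  -3  0  0  -3  0 ]
  [ 0   0  1  0   1  0 ]
  [ 0   0  0  1  -1  0 ]
  [ 0   0  0  0   0  1 ]
The reduced form has 4 nonzero rows.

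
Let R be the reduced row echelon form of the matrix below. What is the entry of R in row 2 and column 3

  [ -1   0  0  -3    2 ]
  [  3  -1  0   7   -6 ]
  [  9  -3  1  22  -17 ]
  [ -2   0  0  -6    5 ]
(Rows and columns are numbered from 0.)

Multiply R1 by -1.
  [  1   0  0   3   -2 ]
  [  3  -1  0   7   -6 ]
  [  9  -3  1  22  -17 ]
  [ -2   0  0  -6    5 ]
Subtract 3 times R1 from R2.
  [  1   0  0   3   -2 ]
  [  0  -1  0  -2    0 ]
  [  9  -3  1  22  -17 ]
  [ -2   0  0  -6    5 ]
Subtract 9 times R1 from R3.
  [  1   0  0   3  -2 ]
  [  0  -1  0  -2   0 ]
  [  0  -3  1  -5   1 ]
  [ -2   0  0  -6   5 ]
Add 2 times R1 to R4.
  [ 1   0  0   3  -2 ]
  [ 0  -1  0  -2   0 ]
  [ 0  -3  1  -5   1 ]
  [ 0   0  0   0   1 ]
Multiply R2 by -1.
  [ 1   0  0   3  -2 ]
  [ 0   1  0   2   0 ]
  [ 0  -3  1  -5   1 ]
  [ 0   0  0   0   1 ]
Add 3 times R2 to R3.
  [ 1  0  0  3  -2 ]
  [ 0  1  0  2   0 ]
  [ 0  0  1  1   1 ]
  [ 0  0  0  0   1 ]
Subtract R4 from R3.
  [ 1  0  0  3  -2 ]
  [ 0  1  0  2   0 ]
  [ 0  0  1  1   0 ]
  [ 0  0  0  0   1 ]
Add 2 times R4 to R1.
  [ 1  0  0  3  0 ]
  [ 0  1  0  2  0 ]
  [ 0  0  1  1  0 ]
  [ 0  0  0  0  1 ]

1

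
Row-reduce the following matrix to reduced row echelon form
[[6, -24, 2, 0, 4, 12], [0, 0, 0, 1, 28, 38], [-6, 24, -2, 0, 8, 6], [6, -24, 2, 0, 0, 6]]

[[1, -4, 1/3, 0, 0, 1], [0, 0, 0, 1, 0, -4], [0, 0, 0, 0, 1, 3/2], [0, 0, 0, 0, 0, 0]]

r1 := 1/6·r1
r3 := r3 + 6·r1
r4 := r4 − 6·r1
r3 := 1/12·r3
r4 := r4 + 4·r3
r2 := r2 − 28·r3
r1 := r1 − 2/3·r3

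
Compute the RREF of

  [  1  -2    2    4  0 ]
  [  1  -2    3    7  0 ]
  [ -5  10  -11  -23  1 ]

R2 ← R2 − R1
  [  1  -2    2    4  0 ]
  [  0   0    1    3  0 ]
  [ -5  10  -11  -23  1 ]
R3 ← R3 + 5·R1
  [ 1  -2   2   4  0 ]
  [ 0   0   1   3  0 ]
  [ 0   0  -1  -3  1 ]
R3 ← R3 + R2
  [ 1  -2  2  4  0 ]
  [ 0   0  1  3  0 ]
  [ 0   0  0  0  1 ]
R1 ← R1 − 2·R2
  [ 1  -2  0  -2  0 ]
  [ 0   0  1   3  0 ]
  [ 0   0  0   0  1 ]

[[1, -2, 0, -2, 0], [0, 0, 1, 3, 0], [0, 0, 0, 0, 1]]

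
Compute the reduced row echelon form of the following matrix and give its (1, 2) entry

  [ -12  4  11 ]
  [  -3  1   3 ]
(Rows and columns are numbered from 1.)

R1 := -1/12·R1
  [  1  -1/3  -11/12 ]
  [ -3     1       3 ]
R2 := R2 + 3·R1
  [ 1  -1/3  -11/12 ]
  [ 0     0     1/4 ]
R2 := 4·R2
  [ 1  -1/3  -11/12 ]
  [ 0     0       1 ]
R1 := R1 + 11/12·R2
  [ 1  -1/3  0 ]
  [ 0     0  1 ]

-1/3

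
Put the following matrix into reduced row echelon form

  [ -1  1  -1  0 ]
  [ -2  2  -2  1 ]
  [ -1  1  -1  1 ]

[[1, -1, 1, 0], [0, 0, 0, 1], [0, 0, 0, 0]]

Multiply R1 by -1.
  [  1  -1   1  0 ]
  [ -2   2  -2  1 ]
  [ -1   1  -1  1 ]
Add 2 times R1 to R2.
  [  1  -1   1  0 ]
  [  0   0   0  1 ]
  [ -1   1  -1  1 ]
Add R1 to R3.
  [ 1  -1  1  0 ]
  [ 0   0  0  1 ]
  [ 0   0  0  1 ]
Subtract R2 from R3.
  [ 1  -1  1  0 ]
  [ 0   0  0  1 ]
  [ 0   0  0  0 ]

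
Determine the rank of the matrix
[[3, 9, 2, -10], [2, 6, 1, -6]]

R1 → 1/3·R1
  [ 1  3  2/3  -10/3 ]
  [ 2  6    1     -6 ]
R2 → R2 − 2·R1
  [ 1  3   2/3  -10/3 ]
  [ 0  0  -1/3    2/3 ]
R2 → -3·R2
  [ 1  3  2/3  -10/3 ]
  [ 0  0    1     -2 ]
R1 → R1 − 2/3·R2
  [ 1  3  0  -2 ]
  [ 0  0  1  -2 ]
The reduced form has 2 nonzero rows.

rank = 2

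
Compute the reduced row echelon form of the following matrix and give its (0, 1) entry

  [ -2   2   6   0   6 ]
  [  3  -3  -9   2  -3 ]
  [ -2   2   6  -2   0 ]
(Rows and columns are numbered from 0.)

-1

Multiply R1 by -1/2.
  [  1  -1  -3   0  -3 ]
  [  3  -3  -9   2  -3 ]
  [ -2   2   6  -2   0 ]
Subtract 3 times R1 from R2.
  [  1  -1  -3   0  -3 ]
  [  0   0   0   2   6 ]
  [ -2   2   6  -2   0 ]
Add 2 times R1 to R3.
  [ 1  -1  -3   0  -3 ]
  [ 0   0   0   2   6 ]
  [ 0   0   0  -2  -6 ]
Multiply R2 by 1/2.
  [ 1  -1  -3   0  -3 ]
  [ 0   0   0   1   3 ]
  [ 0   0   0  -2  -6 ]
Add 2 times R2 to R3.
  [ 1  -1  -3  0  -3 ]
  [ 0   0   0  1   3 ]
  [ 0   0   0  0   0 ]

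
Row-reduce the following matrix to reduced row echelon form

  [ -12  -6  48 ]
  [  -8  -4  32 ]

[[1, 1/2, -4], [0, 0, 0]]

r1 := -1/12·r1
r2 := r2 + 8·r1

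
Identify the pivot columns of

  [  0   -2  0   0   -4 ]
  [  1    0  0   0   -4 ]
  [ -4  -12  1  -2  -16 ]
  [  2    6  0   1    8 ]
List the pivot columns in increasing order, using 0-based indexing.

0, 1, 2, 3

r1 <=> r2
r3 ← r3 + 4·r1
r4 ← r4 − 2·r1
r2 ← -1/2·r2
r3 ← r3 + 12·r2
r4 ← r4 − 6·r2
r3 ← r3 + 2·r4
Pivot columns are the columns containing a leading 1.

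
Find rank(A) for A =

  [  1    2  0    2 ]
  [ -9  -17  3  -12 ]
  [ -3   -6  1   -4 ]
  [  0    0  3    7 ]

Add 9 times r1 to r2.
  [  1   2  0   2 ]
  [  0   1  3   6 ]
  [ -3  -6  1  -4 ]
  [  0   0  3   7 ]
Add 3 times r1 to r3.
  [ 1  2  0  2 ]
  [ 0  1  3  6 ]
  [ 0  0  1  2 ]
  [ 0  0  3  7 ]
Subtract 3 times r3 from r4.
  [ 1  2  0  2 ]
  [ 0  1  3  6 ]
  [ 0  0  1  2 ]
  [ 0  0  0  1 ]
Subtract 2 times r4 from r3.
  [ 1  2  0  2 ]
  [ 0  1  3  6 ]
  [ 0  0  1  0 ]
  [ 0  0  0  1 ]
Subtract 6 times r4 from r2.
  [ 1  2  0  2 ]
  [ 0  1  3  0 ]
  [ 0  0  1  0 ]
  [ 0  0  0  1 ]
Subtract 2 times r4 from r1.
  [ 1  2  0  0 ]
  [ 0  1  3  0 ]
  [ 0  0  1  0 ]
  [ 0  0  0  1 ]
Subtract 3 times r3 from r2.
  [ 1  2  0  0 ]
  [ 0  1  0  0 ]
  [ 0  0  1  0 ]
  [ 0  0  0  1 ]
Subtract 2 times r2 from r1.
  [ 1  0  0  0 ]
  [ 0  1  0  0 ]
  [ 0  0  1  0 ]
  [ 0  0  0  1 ]
The reduced form has 4 nonzero rows.

rank = 4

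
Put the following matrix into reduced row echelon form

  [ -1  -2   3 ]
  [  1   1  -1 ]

[[1, 0, 1], [0, 1, -2]]

Multiply ρ1 by -1.
  [ 1  2  -3 ]
  [ 1  1  -1 ]
Subtract ρ1 from ρ2.
  [ 1   2  -3 ]
  [ 0  -1   2 ]
Multiply ρ2 by -1.
  [ 1  2  -3 ]
  [ 0  1  -2 ]
Subtract 2 times ρ2 from ρ1.
  [ 1  0   1 ]
  [ 0  1  -2 ]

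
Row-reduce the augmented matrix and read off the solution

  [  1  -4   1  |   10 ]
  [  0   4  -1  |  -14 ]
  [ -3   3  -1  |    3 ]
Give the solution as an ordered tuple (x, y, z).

R3 ← R3 + 3·R1
  [ 1  -4   1  |   10 ]
  [ 0   4  -1  |  -14 ]
  [ 0  -9   2  |   33 ]
R2 ← 1/4·R2
  [ 1  -4     1  |    10 ]
  [ 0   1  -1/4  |  -7/2 ]
  [ 0  -9     2  |    33 ]
R3 ← R3 + 9·R2
  [ 1  -4     1  |    10 ]
  [ 0   1  -1/4  |  -7/2 ]
  [ 0   0  -1/4  |   3/2 ]
R3 ← -4·R3
  [ 1  -4     1  |    10 ]
  [ 0   1  -1/4  |  -7/2 ]
  [ 0   0     1  |    -6 ]
R2 ← R2 + 1/4·R3
  [ 1  -4  1  |  10 ]
  [ 0   1  0  |  -5 ]
  [ 0   0  1  |  -6 ]
R1 ← R1 − R3
  [ 1  -4  0  |  16 ]
  [ 0   1  0  |  -5 ]
  [ 0   0  1  |  -6 ]
R1 ← R1 + 4·R2
  [ 1  0  0  |  -4 ]
  [ 0  1  0  |  -5 ]
  [ 0  0  1  |  -6 ]
Reading off the last column: x = -4, y = -5, z = -6.

(-4, -5, -6)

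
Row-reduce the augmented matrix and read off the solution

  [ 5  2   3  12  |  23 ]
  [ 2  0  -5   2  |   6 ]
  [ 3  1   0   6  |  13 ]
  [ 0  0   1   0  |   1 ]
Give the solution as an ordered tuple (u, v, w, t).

(6, -2, 1, -1/2)

Multiply r1 by 1/5.
  [ 1  2/5  3/5  12/5  |  23/5 ]
  [ 2    0   -5     2  |     6 ]
  [ 3    1    0     6  |    13 ]
  [ 0    0    1     0  |     1 ]
Subtract 2 times r1 from r2.
  [ 1   2/5    3/5   12/5  |   23/5 ]
  [ 0  -4/5  -31/5  -14/5  |  -16/5 ]
  [ 3     1      0      6  |     13 ]
  [ 0     0      1      0  |      1 ]
Subtract 3 times r1 from r3.
  [ 1   2/5    3/5   12/5  |   23/5 ]
  [ 0  -4/5  -31/5  -14/5  |  -16/5 ]
  [ 0  -1/5   -9/5   -6/5  |   -4/5 ]
  [ 0     0      1      0  |      1 ]
Multiply r2 by -5/4.
  [ 1   2/5   3/5  12/5  |  23/5 ]
  [ 0     1  31/4   7/2  |     4 ]
  [ 0  -1/5  -9/5  -6/5  |  -4/5 ]
  [ 0     0     1     0  |     1 ]
Add 1/5 times r2 to r3.
  [ 1  2/5   3/5  12/5  |  23/5 ]
  [ 0    1  31/4   7/2  |     4 ]
  [ 0    0  -1/4  -1/2  |     0 ]
  [ 0    0     1     0  |     1 ]
Multiply r3 by -4.
  [ 1  2/5   3/5  12/5  |  23/5 ]
  [ 0    1  31/4   7/2  |     4 ]
  [ 0    0     1     2  |     0 ]
  [ 0    0     1     0  |     1 ]
Subtract r3 from r4.
  [ 1  2/5   3/5  12/5  |  23/5 ]
  [ 0    1  31/4   7/2  |     4 ]
  [ 0    0     1     2  |     0 ]
  [ 0    0     0    -2  |     1 ]
Multiply r4 by -1/2.
  [ 1  2/5   3/5  12/5  |  23/5 ]
  [ 0    1  31/4   7/2  |     4 ]
  [ 0    0     1     2  |     0 ]
  [ 0    0     0     1  |  -1/2 ]
Subtract 2 times r4 from r3.
  [ 1  2/5   3/5  12/5  |  23/5 ]
  [ 0    1  31/4   7/2  |     4 ]
  [ 0    0     1     0  |     1 ]
  [ 0    0     0     1  |  -1/2 ]
Subtract 7/2 times r4 from r2.
  [ 1  2/5   3/5  12/5  |  23/5 ]
  [ 0    1  31/4     0  |  23/4 ]
  [ 0    0     1     0  |     1 ]
  [ 0    0     0     1  |  -1/2 ]
Subtract 12/5 times r4 from r1.
  [ 1  2/5   3/5  0  |  29/5 ]
  [ 0    1  31/4  0  |  23/4 ]
  [ 0    0     1  0  |     1 ]
  [ 0    0     0  1  |  -1/2 ]
Subtract 31/4 times r3 from r2.
  [ 1  2/5  3/5  0  |  29/5 ]
  [ 0    1    0  0  |    -2 ]
  [ 0    0    1  0  |     1 ]
  [ 0    0    0  1  |  -1/2 ]
Subtract 3/5 times r3 from r1.
  [ 1  2/5  0  0  |  26/5 ]
  [ 0    1  0  0  |    -2 ]
  [ 0    0  1  0  |     1 ]
  [ 0    0  0  1  |  -1/2 ]
Subtract 2/5 times r2 from r1.
  [ 1  0  0  0  |     6 ]
  [ 0  1  0  0  |    -2 ]
  [ 0  0  1  0  |     1 ]
  [ 0  0  0  1  |  -1/2 ]
Reading off the last column: u = 6, v = -2, w = 1, t = -1/2.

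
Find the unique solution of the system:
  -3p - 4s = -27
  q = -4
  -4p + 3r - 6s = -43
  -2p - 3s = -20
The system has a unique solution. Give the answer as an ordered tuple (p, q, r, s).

Form the augmented matrix and row-reduce:
  [ -3  0  0  -4  |  -27 ]
  [  0  1  0   0  |   -4 ]
  [ -4  0  3  -6  |  -43 ]
  [ -2  0  0  -3  |  -20 ]
R1 ← -1/3·R1
  [  1  0  0  4/3  |    9 ]
  [  0  1  0    0  |   -4 ]
  [ -4  0  3   -6  |  -43 ]
  [ -2  0  0   -3  |  -20 ]
R3 ← R3 + 4·R1
  [  1  0  0   4/3  |    9 ]
  [  0  1  0     0  |   -4 ]
  [  0  0  3  -2/3  |   -7 ]
  [ -2  0  0    -3  |  -20 ]
R4 ← R4 + 2·R1
  [ 1  0  0   4/3  |   9 ]
  [ 0  1  0     0  |  -4 ]
  [ 0  0  3  -2/3  |  -7 ]
  [ 0  0  0  -1/3  |  -2 ]
R3 ← 1/3·R3
  [ 1  0  0   4/3  |     9 ]
  [ 0  1  0     0  |    -4 ]
  [ 0  0  1  -2/9  |  -7/3 ]
  [ 0  0  0  -1/3  |    -2 ]
R4 ← -3·R4
  [ 1  0  0   4/3  |     9 ]
  [ 0  1  0     0  |    -4 ]
  [ 0  0  1  -2/9  |  -7/3 ]
  [ 0  0  0     1  |     6 ]
R3 ← R3 + 2/9·R4
  [ 1  0  0  4/3  |   9 ]
  [ 0  1  0    0  |  -4 ]
  [ 0  0  1    0  |  -1 ]
  [ 0  0  0    1  |   6 ]
R1 ← R1 − 4/3·R4
  [ 1  0  0  0  |   1 ]
  [ 0  1  0  0  |  -4 ]
  [ 0  0  1  0  |  -1 ]
  [ 0  0  0  1  |   6 ]
Reading off the last column: p = 1, q = -4, r = -1, s = 6.

(1, -4, -1, 6)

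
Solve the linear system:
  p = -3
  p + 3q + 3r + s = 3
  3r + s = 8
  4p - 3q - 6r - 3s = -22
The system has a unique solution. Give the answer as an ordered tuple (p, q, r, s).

Form the augmented matrix and row-reduce:
  [ 1   0   0   0  |   -3 ]
  [ 1   3   3   1  |    3 ]
  [ 0   0   3   1  |    8 ]
  [ 4  -3  -6  -3  |  -22 ]
R2 := R2 − R1
  [ 1   0   0   0  |   -3 ]
  [ 0   3   3   1  |    6 ]
  [ 0   0   3   1  |    8 ]
  [ 4  -3  -6  -3  |  -22 ]
R4 := R4 − 4·R1
  [ 1   0   0   0  |   -3 ]
  [ 0   3   3   1  |    6 ]
  [ 0   0   3   1  |    8 ]
  [ 0  -3  -6  -3  |  -10 ]
R2 := 1/3·R2
  [ 1   0   0    0  |   -3 ]
  [ 0   1   1  1/3  |    2 ]
  [ 0   0   3    1  |    8 ]
  [ 0  -3  -6   -3  |  -10 ]
R4 := R4 + 3·R2
  [ 1  0   0    0  |  -3 ]
  [ 0  1   1  1/3  |   2 ]
  [ 0  0   3    1  |   8 ]
  [ 0  0  -3   -2  |  -4 ]
R3 := 1/3·R3
  [ 1  0   0    0  |   -3 ]
  [ 0  1   1  1/3  |    2 ]
  [ 0  0   1  1/3  |  8/3 ]
  [ 0  0  -3   -2  |   -4 ]
R4 := R4 + 3·R3
  [ 1  0  0    0  |   -3 ]
  [ 0  1  1  1/3  |    2 ]
  [ 0  0  1  1/3  |  8/3 ]
  [ 0  0  0   -1  |    4 ]
R4 := -1·R4
  [ 1  0  0    0  |   -3 ]
  [ 0  1  1  1/3  |    2 ]
  [ 0  0  1  1/3  |  8/3 ]
  [ 0  0  0    1  |   -4 ]
R3 := R3 − 1/3·R4
  [ 1  0  0    0  |  -3 ]
  [ 0  1  1  1/3  |   2 ]
  [ 0  0  1    0  |   4 ]
  [ 0  0  0    1  |  -4 ]
R2 := R2 − 1/3·R4
  [ 1  0  0  0  |    -3 ]
  [ 0  1  1  0  |  10/3 ]
  [ 0  0  1  0  |     4 ]
  [ 0  0  0  1  |    -4 ]
R2 := R2 − R3
  [ 1  0  0  0  |    -3 ]
  [ 0  1  0  0  |  -2/3 ]
  [ 0  0  1  0  |     4 ]
  [ 0  0  0  1  |    -4 ]
Reading off the last column: p = -3, q = -2/3, r = 4, s = -4.

(-3, -2/3, 4, -4)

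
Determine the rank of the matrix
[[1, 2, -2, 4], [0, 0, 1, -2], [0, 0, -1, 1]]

r3 → r3 + r2
  [ 1  2  -2   4 ]
  [ 0  0   1  -2 ]
  [ 0  0   0  -1 ]
r3 → -1·r3
  [ 1  2  -2   4 ]
  [ 0  0   1  -2 ]
  [ 0  0   0   1 ]
r2 → r2 + 2·r3
  [ 1  2  -2  4 ]
  [ 0  0   1  0 ]
  [ 0  0   0  1 ]
r1 → r1 − 4·r3
  [ 1  2  -2  0 ]
  [ 0  0   1  0 ]
  [ 0  0   0  1 ]
r1 → r1 + 2·r2
  [ 1  2  0  0 ]
  [ 0  0  1  0 ]
  [ 0  0  0  1 ]
The reduced form has 3 nonzero rows.

rank = 3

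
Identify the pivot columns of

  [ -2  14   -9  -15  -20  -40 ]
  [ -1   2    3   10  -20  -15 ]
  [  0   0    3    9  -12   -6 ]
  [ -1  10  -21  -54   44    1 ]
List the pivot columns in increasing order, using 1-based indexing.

1, 2, 3

R1 := -1/2·R1
  [  1  -7  9/2  15/2   10   20 ]
  [ -1   2    3    10  -20  -15 ]
  [  0   0    3     9  -12   -6 ]
  [ -1  10  -21   -54   44    1 ]
R2 := R2 + R1
  [  1  -7   9/2  15/2   10  20 ]
  [  0  -5  15/2  35/2  -10   5 ]
  [  0   0     3     9  -12  -6 ]
  [ -1  10   -21   -54   44   1 ]
R4 := R4 + R1
  [ 1  -7    9/2   15/2   10  20 ]
  [ 0  -5   15/2   35/2  -10   5 ]
  [ 0   0      3      9  -12  -6 ]
  [ 0   3  -33/2  -93/2   54  21 ]
R2 := -1/5·R2
  [ 1  -7    9/2   15/2   10  20 ]
  [ 0   1   -3/2   -7/2    2  -1 ]
  [ 0   0      3      9  -12  -6 ]
  [ 0   3  -33/2  -93/2   54  21 ]
R4 := R4 − 3·R2
  [ 1  -7   9/2  15/2   10  20 ]
  [ 0   1  -3/2  -7/2    2  -1 ]
  [ 0   0     3     9  -12  -6 ]
  [ 0   0   -12   -36   48  24 ]
R3 := 1/3·R3
  [ 1  -7   9/2  15/2  10  20 ]
  [ 0   1  -3/2  -7/2   2  -1 ]
  [ 0   0     1     3  -4  -2 ]
  [ 0   0   -12   -36  48  24 ]
R4 := R4 + 12·R3
  [ 1  -7   9/2  15/2  10  20 ]
  [ 0   1  -3/2  -7/2   2  -1 ]
  [ 0   0     1     3  -4  -2 ]
  [ 0   0     0     0   0   0 ]
R2 := R2 + 3/2·R3
  [ 1  -7  9/2  15/2  10  20 ]
  [ 0   1    0     1  -4  -4 ]
  [ 0   0    1     3  -4  -2 ]
  [ 0   0    0     0   0   0 ]
R1 := R1 − 9/2·R3
  [ 1  -7  0  -6  28  29 ]
  [ 0   1  0   1  -4  -4 ]
  [ 0   0  1   3  -4  -2 ]
  [ 0   0  0   0   0   0 ]
R1 := R1 + 7·R2
  [ 1  0  0  1   0   1 ]
  [ 0  1  0  1  -4  -4 ]
  [ 0  0  1  3  -4  -2 ]
  [ 0  0  0  0   0   0 ]
Pivot columns are the columns containing a leading 1.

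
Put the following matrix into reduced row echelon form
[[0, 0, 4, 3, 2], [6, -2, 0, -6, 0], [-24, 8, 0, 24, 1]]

[[1, -1/3, 0, -1, 0], [0, 0, 1, 3/4, 0], [0, 0, 0, 0, 1]]

Swap R1 and R2.
  [   6  -2  0  -6  0 ]
  [   0   0  4   3  2 ]
  [ -24   8  0  24  1 ]
Multiply R1 by 1/6.
  [   1  -1/3  0  -1  0 ]
  [   0     0  4   3  2 ]
  [ -24     8  0  24  1 ]
Add 24 times R1 to R3.
  [ 1  -1/3  0  -1  0 ]
  [ 0     0  4   3  2 ]
  [ 0     0  0   0  1 ]
Multiply R2 by 1/4.
  [ 1  -1/3  0   -1    0 ]
  [ 0     0  1  3/4  1/2 ]
  [ 0     0  0    0    1 ]
Subtract 1/2 times R3 from R2.
  [ 1  -1/3  0   -1  0 ]
  [ 0     0  1  3/4  0 ]
  [ 0     0  0    0  1 ]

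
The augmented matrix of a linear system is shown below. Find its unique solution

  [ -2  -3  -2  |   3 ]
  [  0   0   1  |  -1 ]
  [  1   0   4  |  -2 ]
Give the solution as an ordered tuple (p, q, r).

R1 ← -1/2·R1
R3 ← R3 − R1
R2 <=> R3
R2 ← -2/3·R2
R2 ← R2 + 2·R3
R1 ← R1 − R3
R1 ← R1 − 3/2·R2
Reading off the last column: p = 2, q = -5/3, r = -1.

(2, -5/3, -1)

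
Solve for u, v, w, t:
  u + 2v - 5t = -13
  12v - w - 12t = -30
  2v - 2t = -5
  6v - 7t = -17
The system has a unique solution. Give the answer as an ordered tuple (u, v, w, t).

(-2, -1/2, 0, 2)

Form the augmented matrix and row-reduce:
  [ 1   2   0   -5  |  -13 ]
  [ 0  12  -1  -12  |  -30 ]
  [ 0   2   0   -2  |   -5 ]
  [ 0   6   0   -7  |  -17 ]
Multiply R2 by 1/12.
  [ 1  2      0  -5  |   -13 ]
  [ 0  1  -1/12  -1  |  -5/2 ]
  [ 0  2      0  -2  |    -5 ]
  [ 0  6      0  -7  |   -17 ]
Subtract 2 times R2 from R3.
  [ 1  2      0  -5  |   -13 ]
  [ 0  1  -1/12  -1  |  -5/2 ]
  [ 0  0    1/6   0  |     0 ]
  [ 0  6      0  -7  |   -17 ]
Subtract 6 times R2 from R4.
  [ 1  2      0  -5  |   -13 ]
  [ 0  1  -1/12  -1  |  -5/2 ]
  [ 0  0    1/6   0  |     0 ]
  [ 0  0    1/2  -1  |    -2 ]
Multiply R3 by 6.
  [ 1  2      0  -5  |   -13 ]
  [ 0  1  -1/12  -1  |  -5/2 ]
  [ 0  0      1   0  |     0 ]
  [ 0  0    1/2  -1  |    -2 ]
Subtract 1/2 times R3 from R4.
  [ 1  2      0  -5  |   -13 ]
  [ 0  1  -1/12  -1  |  -5/2 ]
  [ 0  0      1   0  |     0 ]
  [ 0  0      0  -1  |    -2 ]
Multiply R4 by -1.
  [ 1  2      0  -5  |   -13 ]
  [ 0  1  -1/12  -1  |  -5/2 ]
  [ 0  0      1   0  |     0 ]
  [ 0  0      0   1  |     2 ]
Add R4 to R2.
  [ 1  2      0  -5  |   -13 ]
  [ 0  1  -1/12   0  |  -1/2 ]
  [ 0  0      1   0  |     0 ]
  [ 0  0      0   1  |     2 ]
Add 5 times R4 to R1.
  [ 1  2      0  0  |    -3 ]
  [ 0  1  -1/12  0  |  -1/2 ]
  [ 0  0      1  0  |     0 ]
  [ 0  0      0  1  |     2 ]
Add 1/12 times R3 to R2.
  [ 1  2  0  0  |    -3 ]
  [ 0  1  0  0  |  -1/2 ]
  [ 0  0  1  0  |     0 ]
  [ 0  0  0  1  |     2 ]
Subtract 2 times R2 from R1.
  [ 1  0  0  0  |    -2 ]
  [ 0  1  0  0  |  -1/2 ]
  [ 0  0  1  0  |     0 ]
  [ 0  0  0  1  |     2 ]
Reading off the last column: u = -2, v = -1/2, w = 0, t = 2.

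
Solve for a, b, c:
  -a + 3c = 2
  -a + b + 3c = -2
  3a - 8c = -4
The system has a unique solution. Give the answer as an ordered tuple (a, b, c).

(4, -4, 2)

Form the augmented matrix and row-reduce:
  [ -1  0   3  |   2 ]
  [ -1  1   3  |  -2 ]
  [  3  0  -8  |  -4 ]
Multiply R1 by -1.
Add R1 to R2.
Subtract 3 times R1 from R3.
Add 3 times R3 to R1.
Reading off the last column: a = 4, b = -4, c = 2.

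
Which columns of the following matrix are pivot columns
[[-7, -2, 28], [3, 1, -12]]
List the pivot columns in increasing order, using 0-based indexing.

0, 1

Multiply ρ1 by -1/7.
Subtract 3 times ρ1 from ρ2.
Multiply ρ2 by 7.
Subtract 2/7 times ρ2 from ρ1.
Pivot columns are the columns containing a leading 1.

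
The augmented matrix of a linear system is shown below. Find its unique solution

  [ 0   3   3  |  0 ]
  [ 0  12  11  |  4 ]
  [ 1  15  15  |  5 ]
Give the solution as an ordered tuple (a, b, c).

(5, 4, -4)

r1 <-> r3
  [ 1  15  15  |  5 ]
  [ 0  12  11  |  4 ]
  [ 0   3   3  |  0 ]
r2 := 1/12·r2
  [ 1  15     15  |    5 ]
  [ 0   1  11/12  |  1/3 ]
  [ 0   3      3  |    0 ]
r3 := r3 − 3·r2
  [ 1  15     15  |    5 ]
  [ 0   1  11/12  |  1/3 ]
  [ 0   0    1/4  |   -1 ]
r3 := 4·r3
  [ 1  15     15  |    5 ]
  [ 0   1  11/12  |  1/3 ]
  [ 0   0      1  |   -4 ]
r2 := r2 − 11/12·r3
  [ 1  15  15  |   5 ]
  [ 0   1   0  |   4 ]
  [ 0   0   1  |  -4 ]
r1 := r1 − 15·r3
  [ 1  15  0  |  65 ]
  [ 0   1  0  |   4 ]
  [ 0   0  1  |  -4 ]
r1 := r1 − 15·r2
  [ 1  0  0  |   5 ]
  [ 0  1  0  |   4 ]
  [ 0  0  1  |  -4 ]
Reading off the last column: a = 5, b = 4, c = -4.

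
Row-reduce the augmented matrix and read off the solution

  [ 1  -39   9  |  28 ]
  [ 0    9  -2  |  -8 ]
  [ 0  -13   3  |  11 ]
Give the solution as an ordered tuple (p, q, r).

ρ2 ← 1/9·ρ2
  [ 1  -39     9  |    28 ]
  [ 0    1  -2/9  |  -8/9 ]
  [ 0  -13     3  |    11 ]
ρ3 ← ρ3 + 13·ρ2
  [ 1  -39     9  |    28 ]
  [ 0    1  -2/9  |  -8/9 ]
  [ 0    0   1/9  |  -5/9 ]
ρ3 ← 9·ρ3
  [ 1  -39     9  |    28 ]
  [ 0    1  -2/9  |  -8/9 ]
  [ 0    0     1  |    -5 ]
ρ2 ← ρ2 + 2/9·ρ3
  [ 1  -39  9  |  28 ]
  [ 0    1  0  |  -2 ]
  [ 0    0  1  |  -5 ]
ρ1 ← ρ1 − 9·ρ3
  [ 1  -39  0  |  73 ]
  [ 0    1  0  |  -2 ]
  [ 0    0  1  |  -5 ]
ρ1 ← ρ1 + 39·ρ2
  [ 1  0  0  |  -5 ]
  [ 0  1  0  |  -2 ]
  [ 0  0  1  |  -5 ]
Reading off the last column: p = -5, q = -2, r = -5.

(-5, -2, -5)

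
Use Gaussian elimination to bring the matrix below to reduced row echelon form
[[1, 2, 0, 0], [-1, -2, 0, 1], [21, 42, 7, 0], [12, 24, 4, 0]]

r2 → r2 + r1
  [  1   2  0  0 ]
  [  0   0  0  1 ]
  [ 21  42  7  0 ]
  [ 12  24  4  0 ]
r3 → r3 − 21·r1
  [  1   2  0  0 ]
  [  0   0  0  1 ]
  [  0   0  7  0 ]
  [ 12  24  4  0 ]
r4 → r4 − 12·r1
  [ 1  2  0  0 ]
  [ 0  0  0  1 ]
  [ 0  0  7  0 ]
  [ 0  0  4  0 ]
r2 <-> r3
  [ 1  2  0  0 ]
  [ 0  0  7  0 ]
  [ 0  0  0  1 ]
  [ 0  0  4  0 ]
r2 → 1/7·r2
  [ 1  2  0  0 ]
  [ 0  0  1  0 ]
  [ 0  0  0  1 ]
  [ 0  0  4  0 ]
r4 → r4 − 4·r2
  [ 1  2  0  0 ]
  [ 0  0  1  0 ]
  [ 0  0  0  1 ]
  [ 0  0  0  0 ]

[[1, 2, 0, 0], [0, 0, 1, 0], [0, 0, 0, 1], [0, 0, 0, 0]]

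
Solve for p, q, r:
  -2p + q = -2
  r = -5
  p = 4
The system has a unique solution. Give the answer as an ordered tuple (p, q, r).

Form the augmented matrix and row-reduce:
  [ -2  1  0  |  -2 ]
  [  0  0  1  |  -5 ]
  [  1  0  0  |   4 ]
Multiply ρ1 by -1/2.
  [ 1  -1/2  0  |   1 ]
  [ 0     0  1  |  -5 ]
  [ 1     0  0  |   4 ]
Subtract ρ1 from ρ3.
  [ 1  -1/2  0  |   1 ]
  [ 0     0  1  |  -5 ]
  [ 0   1/2  0  |   3 ]
Swap ρ2 and ρ3.
  [ 1  -1/2  0  |   1 ]
  [ 0   1/2  0  |   3 ]
  [ 0     0  1  |  -5 ]
Multiply ρ2 by 2.
  [ 1  -1/2  0  |   1 ]
  [ 0     1  0  |   6 ]
  [ 0     0  1  |  -5 ]
Add 1/2 times ρ2 to ρ1.
  [ 1  0  0  |   4 ]
  [ 0  1  0  |   6 ]
  [ 0  0  1  |  -5 ]
Reading off the last column: p = 4, q = 6, r = -5.

(4, 6, -5)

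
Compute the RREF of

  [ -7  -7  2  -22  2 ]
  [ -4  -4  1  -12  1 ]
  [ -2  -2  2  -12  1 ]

[[1, 1, 0, 2, 0], [0, 0, 1, -4, 0], [0, 0, 0, 0, 1]]

r1 -> -1/7·r1
r2 -> r2 + 4·r1
r3 -> r3 + 2·r1
r2 -> -7·r2
r3 -> r3 − 10/7·r2
r3 -> -1·r3
r2 -> r2 − r3
r1 -> r1 + 2/7·r3
r1 -> r1 + 2/7·r2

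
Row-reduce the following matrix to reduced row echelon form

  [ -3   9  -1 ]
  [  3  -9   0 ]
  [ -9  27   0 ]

r1 -> -1/3·r1
  [  1  -3  1/3 ]
  [  3  -9    0 ]
  [ -9  27    0 ]
r2 -> r2 − 3·r1
  [  1  -3  1/3 ]
  [  0   0   -1 ]
  [ -9  27    0 ]
r3 -> r3 + 9·r1
  [ 1  -3  1/3 ]
  [ 0   0   -1 ]
  [ 0   0    3 ]
r2 -> -1·r2
  [ 1  -3  1/3 ]
  [ 0   0    1 ]
  [ 0   0    3 ]
r3 -> r3 − 3·r2
  [ 1  -3  1/3 ]
  [ 0   0    1 ]
  [ 0   0    0 ]
r1 -> r1 − 1/3·r2
  [ 1  -3  0 ]
  [ 0   0  1 ]
  [ 0   0  0 ]

[[1, -3, 0], [0, 0, 1], [0, 0, 0]]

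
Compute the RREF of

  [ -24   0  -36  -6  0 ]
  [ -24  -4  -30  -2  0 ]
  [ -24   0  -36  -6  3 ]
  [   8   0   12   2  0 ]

Multiply ρ1 by -1/24.
  [   1   0  3/2  1/4  0 ]
  [ -24  -4  -30   -2  0 ]
  [ -24   0  -36   -6  3 ]
  [   8   0   12    2  0 ]
Add 24 times ρ1 to ρ2.
  [   1   0  3/2  1/4  0 ]
  [   0  -4    6    4  0 ]
  [ -24   0  -36   -6  3 ]
  [   8   0   12    2  0 ]
Add 24 times ρ1 to ρ3.
  [ 1   0  3/2  1/4  0 ]
  [ 0  -4    6    4  0 ]
  [ 0   0    0    0  3 ]
  [ 8   0   12    2  0 ]
Subtract 8 times ρ1 from ρ4.
  [ 1   0  3/2  1/4  0 ]
  [ 0  -4    6    4  0 ]
  [ 0   0    0    0  3 ]
  [ 0   0    0    0  0 ]
Multiply ρ2 by -1/4.
  [ 1  0   3/2  1/4  0 ]
  [ 0  1  -3/2   -1  0 ]
  [ 0  0     0    0  3 ]
  [ 0  0     0    0  0 ]
Multiply ρ3 by 1/3.
  [ 1  0   3/2  1/4  0 ]
  [ 0  1  -3/2   -1  0 ]
  [ 0  0     0    0  1 ]
  [ 0  0     0    0  0 ]

[[1, 0, 3/2, 1/4, 0], [0, 1, -3/2, -1, 0], [0, 0, 0, 0, 1], [0, 0, 0, 0, 0]]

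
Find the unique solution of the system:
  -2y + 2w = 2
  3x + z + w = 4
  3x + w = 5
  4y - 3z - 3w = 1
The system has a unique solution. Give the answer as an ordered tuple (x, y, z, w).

Form the augmented matrix and row-reduce:
  [ 0  -2   0   2  |  2 ]
  [ 3   0   1   1  |  4 ]
  [ 3   0   0   1  |  5 ]
  [ 0   4  -3  -3  |  1 ]
Swap ρ1 and ρ2.
  [ 3   0   1   1  |  4 ]
  [ 0  -2   0   2  |  2 ]
  [ 3   0   0   1  |  5 ]
  [ 0   4  -3  -3  |  1 ]
Multiply ρ1 by 1/3.
  [ 1   0  1/3  1/3  |  4/3 ]
  [ 0  -2    0    2  |    2 ]
  [ 3   0    0    1  |    5 ]
  [ 0   4   -3   -3  |    1 ]
Subtract 3 times ρ1 from ρ3.
  [ 1   0  1/3  1/3  |  4/3 ]
  [ 0  -2    0    2  |    2 ]
  [ 0   0   -1    0  |    1 ]
  [ 0   4   -3   -3  |    1 ]
Multiply ρ2 by -1/2.
  [ 1  0  1/3  1/3  |  4/3 ]
  [ 0  1    0   -1  |   -1 ]
  [ 0  0   -1    0  |    1 ]
  [ 0  4   -3   -3  |    1 ]
Subtract 4 times ρ2 from ρ4.
  [ 1  0  1/3  1/3  |  4/3 ]
  [ 0  1    0   -1  |   -1 ]
  [ 0  0   -1    0  |    1 ]
  [ 0  0   -3    1  |    5 ]
Multiply ρ3 by -1.
  [ 1  0  1/3  1/3  |  4/3 ]
  [ 0  1    0   -1  |   -1 ]
  [ 0  0    1    0  |   -1 ]
  [ 0  0   -3    1  |    5 ]
Add 3 times ρ3 to ρ4.
  [ 1  0  1/3  1/3  |  4/3 ]
  [ 0  1    0   -1  |   -1 ]
  [ 0  0    1    0  |   -1 ]
  [ 0  0    0    1  |    2 ]
Add ρ4 to ρ2.
  [ 1  0  1/3  1/3  |  4/3 ]
  [ 0  1    0    0  |    1 ]
  [ 0  0    1    0  |   -1 ]
  [ 0  0    0    1  |    2 ]
Subtract 1/3 times ρ4 from ρ1.
  [ 1  0  1/3  0  |  2/3 ]
  [ 0  1    0  0  |    1 ]
  [ 0  0    1  0  |   -1 ]
  [ 0  0    0  1  |    2 ]
Subtract 1/3 times ρ3 from ρ1.
  [ 1  0  0  0  |   1 ]
  [ 0  1  0  0  |   1 ]
  [ 0  0  1  0  |  -1 ]
  [ 0  0  0  1  |   2 ]
Reading off the last column: x = 1, y = 1, z = -1, w = 2.

(1, 1, -1, 2)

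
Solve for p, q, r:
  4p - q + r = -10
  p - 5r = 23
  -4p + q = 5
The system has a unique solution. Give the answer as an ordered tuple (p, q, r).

Form the augmented matrix and row-reduce:
  [  4  -1   1  |  -10 ]
  [  1   0  -5  |   23 ]
  [ -4   1   0  |    5 ]
Multiply R1 by 1/4.
  [  1  -1/4  1/4  |  -5/2 ]
  [  1     0   -5  |    23 ]
  [ -4     1    0  |     5 ]
Subtract R1 from R2.
  [  1  -1/4    1/4  |  -5/2 ]
  [  0   1/4  -21/4  |  51/2 ]
  [ -4     1      0  |     5 ]
Add 4 times R1 to R3.
  [ 1  -1/4    1/4  |  -5/2 ]
  [ 0   1/4  -21/4  |  51/2 ]
  [ 0     0      1  |    -5 ]
Multiply R2 by 4.
  [ 1  -1/4  1/4  |  -5/2 ]
  [ 0     1  -21  |   102 ]
  [ 0     0    1  |    -5 ]
Add 21 times R3 to R2.
  [ 1  -1/4  1/4  |  -5/2 ]
  [ 0     1    0  |    -3 ]
  [ 0     0    1  |    -5 ]
Subtract 1/4 times R3 from R1.
  [ 1  -1/4  0  |  -5/4 ]
  [ 0     1  0  |    -3 ]
  [ 0     0  1  |    -5 ]
Add 1/4 times R2 to R1.
  [ 1  0  0  |  -2 ]
  [ 0  1  0  |  -3 ]
  [ 0  0  1  |  -5 ]
Reading off the last column: p = -2, q = -3, r = -5.

(-2, -3, -5)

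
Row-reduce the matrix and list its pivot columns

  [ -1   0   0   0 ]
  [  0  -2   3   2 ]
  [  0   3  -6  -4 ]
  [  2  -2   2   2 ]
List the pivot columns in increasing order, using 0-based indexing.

0, 1, 2, 3

R1 ← -1·R1
  [ 1   0   0   0 ]
  [ 0  -2   3   2 ]
  [ 0   3  -6  -4 ]
  [ 2  -2   2   2 ]
R4 ← R4 − 2·R1
  [ 1   0   0   0 ]
  [ 0  -2   3   2 ]
  [ 0   3  -6  -4 ]
  [ 0  -2   2   2 ]
R2 ← -1/2·R2
  [ 1   0     0   0 ]
  [ 0   1  -3/2  -1 ]
  [ 0   3    -6  -4 ]
  [ 0  -2     2   2 ]
R3 ← R3 − 3·R2
  [ 1   0     0   0 ]
  [ 0   1  -3/2  -1 ]
  [ 0   0  -3/2  -1 ]
  [ 0  -2     2   2 ]
R4 ← R4 + 2·R2
  [ 1  0     0   0 ]
  [ 0  1  -3/2  -1 ]
  [ 0  0  -3/2  -1 ]
  [ 0  0    -1   0 ]
R3 ← -2/3·R3
  [ 1  0     0    0 ]
  [ 0  1  -3/2   -1 ]
  [ 0  0     1  2/3 ]
  [ 0  0    -1    0 ]
R4 ← R4 + R3
  [ 1  0     0    0 ]
  [ 0  1  -3/2   -1 ]
  [ 0  0     1  2/3 ]
  [ 0  0     0  2/3 ]
R4 ← 3/2·R4
  [ 1  0     0    0 ]
  [ 0  1  -3/2   -1 ]
  [ 0  0     1  2/3 ]
  [ 0  0     0    1 ]
R3 ← R3 − 2/3·R4
  [ 1  0     0   0 ]
  [ 0  1  -3/2  -1 ]
  [ 0  0     1   0 ]
  [ 0  0     0   1 ]
R2 ← R2 + R4
  [ 1  0     0  0 ]
  [ 0  1  -3/2  0 ]
  [ 0  0     1  0 ]
  [ 0  0     0  1 ]
R2 ← R2 + 3/2·R3
  [ 1  0  0  0 ]
  [ 0  1  0  0 ]
  [ 0  0  1  0 ]
  [ 0  0  0  1 ]
Pivot columns are the columns containing a leading 1.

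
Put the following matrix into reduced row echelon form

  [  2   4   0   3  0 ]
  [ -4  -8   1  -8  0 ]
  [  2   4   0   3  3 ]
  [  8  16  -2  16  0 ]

r1 := 1/2·r1
r2 := r2 + 4·r1
r3 := r3 − 2·r1
r4 := r4 − 8·r1
r4 := r4 + 2·r2
r3 := 1/3·r3

[[1, 2, 0, 3/2, 0], [0, 0, 1, -2, 0], [0, 0, 0, 0, 1], [0, 0, 0, 0, 0]]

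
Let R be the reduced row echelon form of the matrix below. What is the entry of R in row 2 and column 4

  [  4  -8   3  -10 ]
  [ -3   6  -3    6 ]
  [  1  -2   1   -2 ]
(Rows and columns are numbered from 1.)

ρ1 -> 1/4·ρ1
ρ2 -> ρ2 + 3·ρ1
ρ3 -> ρ3 − ρ1
ρ2 -> -4/3·ρ2
ρ3 -> ρ3 − 1/4·ρ2
ρ1 -> ρ1 − 3/4·ρ2

2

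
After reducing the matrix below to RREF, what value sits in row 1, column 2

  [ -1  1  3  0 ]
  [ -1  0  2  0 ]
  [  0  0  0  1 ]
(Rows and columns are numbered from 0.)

R1 → -1·R1
  [  1  -1  -3  0 ]
  [ -1   0   2  0 ]
  [  0   0   0  1 ]
R2 → R2 + R1
  [ 1  -1  -3  0 ]
  [ 0  -1  -1  0 ]
  [ 0   0   0  1 ]
R2 → -1·R2
  [ 1  -1  -3  0 ]
  [ 0   1   1  0 ]
  [ 0   0   0  1 ]
R1 → R1 + R2
  [ 1  0  -2  0 ]
  [ 0  1   1  0 ]
  [ 0  0   0  1 ]

1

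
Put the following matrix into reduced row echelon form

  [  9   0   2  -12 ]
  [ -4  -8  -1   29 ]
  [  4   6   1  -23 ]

[[1, 0, 0, -2], [0, 1, 0, -3], [0, 0, 1, 3]]

R1 ← 1/9·R1
R2 ← R2 + 4·R1
R3 ← R3 − 4·R1
R2 ← -1/8·R2
R3 ← R3 − 6·R2
R3 ← 36·R3
R2 ← R2 − 1/72·R3
R1 ← R1 − 2/9·R3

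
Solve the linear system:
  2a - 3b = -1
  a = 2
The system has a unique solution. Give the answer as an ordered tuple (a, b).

(2, 5/3)

Form the augmented matrix and row-reduce:
  [ 2  -3  |  -1 ]
  [ 1   0  |   2 ]
Multiply r1 by 1/2.
  [ 1  -3/2  |  -1/2 ]
  [ 1     0  |     2 ]
Subtract r1 from r2.
  [ 1  -3/2  |  -1/2 ]
  [ 0   3/2  |   5/2 ]
Multiply r2 by 2/3.
  [ 1  -3/2  |  -1/2 ]
  [ 0     1  |   5/3 ]
Add 3/2 times r2 to r1.
  [ 1  0  |    2 ]
  [ 0  1  |  5/3 ]
Reading off the last column: a = 2, b = 5/3.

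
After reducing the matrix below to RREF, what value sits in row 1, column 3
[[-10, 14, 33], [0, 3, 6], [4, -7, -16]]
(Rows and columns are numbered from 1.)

-1/2

R1 ← -1/10·R1
  [ 1  -7/5  -33/10 ]
  [ 0     3       6 ]
  [ 4    -7     -16 ]
R3 ← R3 − 4·R1
  [ 1  -7/5  -33/10 ]
  [ 0     3       6 ]
  [ 0  -7/5   -14/5 ]
R2 ← 1/3·R2
  [ 1  -7/5  -33/10 ]
  [ 0     1       2 ]
  [ 0  -7/5   -14/5 ]
R3 ← R3 + 7/5·R2
  [ 1  -7/5  -33/10 ]
  [ 0     1       2 ]
  [ 0     0       0 ]
R1 ← R1 + 7/5·R2
  [ 1  0  -1/2 ]
  [ 0  1     2 ]
  [ 0  0     0 ]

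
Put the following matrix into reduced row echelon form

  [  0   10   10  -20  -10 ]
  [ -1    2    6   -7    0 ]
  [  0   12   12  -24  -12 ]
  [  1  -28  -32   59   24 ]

[[1, 0, -4, 3, 0], [0, 1, 1, -2, 0], [0, 0, 0, 0, 1], [0, 0, 0, 0, 0]]

R1 <=> R2
  [ -1    2    6   -7    0 ]
  [  0   10   10  -20  -10 ]
  [  0   12   12  -24  -12 ]
  [  1  -28  -32   59   24 ]
R1 := -1·R1
  [ 1   -2   -6    7    0 ]
  [ 0   10   10  -20  -10 ]
  [ 0   12   12  -24  -12 ]
  [ 1  -28  -32   59   24 ]
R4 := R4 − R1
  [ 1   -2   -6    7    0 ]
  [ 0   10   10  -20  -10 ]
  [ 0   12   12  -24  -12 ]
  [ 0  -26  -26   52   24 ]
R2 := 1/10·R2
  [ 1   -2   -6    7    0 ]
  [ 0    1    1   -2   -1 ]
  [ 0   12   12  -24  -12 ]
  [ 0  -26  -26   52   24 ]
R3 := R3 − 12·R2
  [ 1   -2   -6   7   0 ]
  [ 0    1    1  -2  -1 ]
  [ 0    0    0   0   0 ]
  [ 0  -26  -26  52  24 ]
R4 := R4 + 26·R2
  [ 1  -2  -6   7   0 ]
  [ 0   1   1  -2  -1 ]
  [ 0   0   0   0   0 ]
  [ 0   0   0   0  -2 ]
R3 <=> R4
  [ 1  -2  -6   7   0 ]
  [ 0   1   1  -2  -1 ]
  [ 0   0   0   0  -2 ]
  [ 0   0   0   0   0 ]
R3 := -1/2·R3
  [ 1  -2  -6   7   0 ]
  [ 0   1   1  -2  -1 ]
  [ 0   0   0   0   1 ]
  [ 0   0   0   0   0 ]
R2 := R2 + R3
  [ 1  -2  -6   7  0 ]
  [ 0   1   1  -2  0 ]
  [ 0   0   0   0  1 ]
  [ 0   0   0   0  0 ]
R1 := R1 + 2·R2
  [ 1  0  -4   3  0 ]
  [ 0  1   1  -2  0 ]
  [ 0  0   0   0  1 ]
  [ 0  0   0   0  0 ]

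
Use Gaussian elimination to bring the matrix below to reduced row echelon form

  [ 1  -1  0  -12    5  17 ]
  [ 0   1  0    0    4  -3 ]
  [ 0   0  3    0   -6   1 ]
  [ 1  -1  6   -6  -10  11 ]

Subtract R1 from R4.
  [ 1  -1  0  -12    5  17 ]
  [ 0   1  0    0    4  -3 ]
  [ 0   0  3    0   -6   1 ]
  [ 0   0  6    6  -15  -6 ]
Multiply R3 by 1/3.
  [ 1  -1  0  -12    5   17 ]
  [ 0   1  0    0    4   -3 ]
  [ 0   0  1    0   -2  1/3 ]
  [ 0   0  6    6  -15   -6 ]
Subtract 6 times R3 from R4.
  [ 1  -1  0  -12   5   17 ]
  [ 0   1  0    0   4   -3 ]
  [ 0   0  1    0  -2  1/3 ]
  [ 0   0  0    6  -3   -8 ]
Multiply R4 by 1/6.
  [ 1  -1  0  -12     5    17 ]
  [ 0   1  0    0     4    -3 ]
  [ 0   0  1    0    -2   1/3 ]
  [ 0   0  0    1  -1/2  -4/3 ]
Add 12 times R4 to R1.
  [ 1  -1  0  0    -1     1 ]
  [ 0   1  0  0     4    -3 ]
  [ 0   0  1  0    -2   1/3 ]
  [ 0   0  0  1  -1/2  -4/3 ]
Add R2 to R1.
  [ 1  0  0  0     3    -2 ]
  [ 0  1  0  0     4    -3 ]
  [ 0  0  1  0    -2   1/3 ]
  [ 0  0  0  1  -1/2  -4/3 ]

[[1, 0, 0, 0, 3, -2], [0, 1, 0, 0, 4, -3], [0, 0, 1, 0, -2, 1/3], [0, 0, 0, 1, -1/2, -4/3]]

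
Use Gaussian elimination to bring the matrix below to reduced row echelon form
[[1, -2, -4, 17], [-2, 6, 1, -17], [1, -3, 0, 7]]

[[1, 0, 0, 1], [0, 1, 0, -2], [0, 0, 1, -3]]

R2 -> R2 + 2·R1
  [ 1  -2  -4  17 ]
  [ 0   2  -7  17 ]
  [ 1  -3   0   7 ]
R3 -> R3 − R1
  [ 1  -2  -4   17 ]
  [ 0   2  -7   17 ]
  [ 0  -1   4  -10 ]
R2 -> 1/2·R2
  [ 1  -2    -4    17 ]
  [ 0   1  -7/2  17/2 ]
  [ 0  -1     4   -10 ]
R3 -> R3 + R2
  [ 1  -2    -4    17 ]
  [ 0   1  -7/2  17/2 ]
  [ 0   0   1/2  -3/2 ]
R3 -> 2·R3
  [ 1  -2    -4    17 ]
  [ 0   1  -7/2  17/2 ]
  [ 0   0     1    -3 ]
R2 -> R2 + 7/2·R3
  [ 1  -2  -4  17 ]
  [ 0   1   0  -2 ]
  [ 0   0   1  -3 ]
R1 -> R1 + 4·R3
  [ 1  -2  0   5 ]
  [ 0   1  0  -2 ]
  [ 0   0  1  -3 ]
R1 -> R1 + 2·R2
  [ 1  0  0   1 ]
  [ 0  1  0  -2 ]
  [ 0  0  1  -3 ]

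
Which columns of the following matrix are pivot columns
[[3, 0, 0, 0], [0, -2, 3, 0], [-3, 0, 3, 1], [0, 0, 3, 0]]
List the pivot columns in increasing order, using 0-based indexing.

ρ1 -> 1/3·ρ1
  [  1   0  0  0 ]
  [  0  -2  3  0 ]
  [ -3   0  3  1 ]
  [  0   0  3  0 ]
ρ3 -> ρ3 + 3·ρ1
  [ 1   0  0  0 ]
  [ 0  -2  3  0 ]
  [ 0   0  3  1 ]
  [ 0   0  3  0 ]
ρ2 -> -1/2·ρ2
  [ 1  0     0  0 ]
  [ 0  1  -3/2  0 ]
  [ 0  0     3  1 ]
  [ 0  0     3  0 ]
ρ3 -> 1/3·ρ3
  [ 1  0     0    0 ]
  [ 0  1  -3/2    0 ]
  [ 0  0     1  1/3 ]
  [ 0  0     3    0 ]
ρ4 -> ρ4 − 3·ρ3
  [ 1  0     0    0 ]
  [ 0  1  -3/2    0 ]
  [ 0  0     1  1/3 ]
  [ 0  0     0   -1 ]
ρ4 -> -1·ρ4
  [ 1  0     0    0 ]
  [ 0  1  -3/2    0 ]
  [ 0  0     1  1/3 ]
  [ 0  0     0    1 ]
ρ3 -> ρ3 − 1/3·ρ4
  [ 1  0     0  0 ]
  [ 0  1  -3/2  0 ]
  [ 0  0     1  0 ]
  [ 0  0     0  1 ]
ρ2 -> ρ2 + 3/2·ρ3
  [ 1  0  0  0 ]
  [ 0  1  0  0 ]
  [ 0  0  1  0 ]
  [ 0  0  0  1 ]
Pivot columns are the columns containing a leading 1.

0, 1, 2, 3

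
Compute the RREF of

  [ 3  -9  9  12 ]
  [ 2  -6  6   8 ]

Multiply ρ1 by 1/3.
  [ 1  -3  3  4 ]
  [ 2  -6  6  8 ]
Subtract 2 times ρ1 from ρ2.
  [ 1  -3  3  4 ]
  [ 0   0  0  0 ]

[[1, -3, 3, 4], [0, 0, 0, 0]]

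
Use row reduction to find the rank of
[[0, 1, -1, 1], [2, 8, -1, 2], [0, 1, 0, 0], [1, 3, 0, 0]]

rank = 4

r1 ↔ r2
  [ 2  8  -1  2 ]
  [ 0  1  -1  1 ]
  [ 0  1   0  0 ]
  [ 1  3   0  0 ]
r1 := 1/2·r1
  [ 1  4  -1/2  1 ]
  [ 0  1    -1  1 ]
  [ 0  1     0  0 ]
  [ 1  3     0  0 ]
r4 := r4 − r1
  [ 1   4  -1/2   1 ]
  [ 0   1    -1   1 ]
  [ 0   1     0   0 ]
  [ 0  -1   1/2  -1 ]
r3 := r3 − r2
  [ 1   4  -1/2   1 ]
  [ 0   1    -1   1 ]
  [ 0   0     1  -1 ]
  [ 0  -1   1/2  -1 ]
r4 := r4 + r2
  [ 1  4  -1/2   1 ]
  [ 0  1    -1   1 ]
  [ 0  0     1  -1 ]
  [ 0  0  -1/2   0 ]
r4 := r4 + 1/2·r3
  [ 1  4  -1/2     1 ]
  [ 0  1    -1     1 ]
  [ 0  0     1    -1 ]
  [ 0  0     0  -1/2 ]
r4 := -2·r4
  [ 1  4  -1/2   1 ]
  [ 0  1    -1   1 ]
  [ 0  0     1  -1 ]
  [ 0  0     0   1 ]
r3 := r3 + r4
  [ 1  4  -1/2  1 ]
  [ 0  1    -1  1 ]
  [ 0  0     1  0 ]
  [ 0  0     0  1 ]
r2 := r2 − r4
  [ 1  4  -1/2  1 ]
  [ 0  1    -1  0 ]
  [ 0  0     1  0 ]
  [ 0  0     0  1 ]
r1 := r1 − r4
  [ 1  4  -1/2  0 ]
  [ 0  1    -1  0 ]
  [ 0  0     1  0 ]
  [ 0  0     0  1 ]
r2 := r2 + r3
  [ 1  4  -1/2  0 ]
  [ 0  1     0  0 ]
  [ 0  0     1  0 ]
  [ 0  0     0  1 ]
r1 := r1 + 1/2·r3
  [ 1  4  0  0 ]
  [ 0  1  0  0 ]
  [ 0  0  1  0 ]
  [ 0  0  0  1 ]
r1 := r1 − 4·r2
  [ 1  0  0  0 ]
  [ 0  1  0  0 ]
  [ 0  0  1  0 ]
  [ 0  0  0  1 ]
The reduced form has 4 nonzero rows.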